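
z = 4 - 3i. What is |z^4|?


|z| = sqrt(16+9) = sqrt(25) = 5
|z^4| = |z|^4 = 5^4 = 625

|z^4| = 625


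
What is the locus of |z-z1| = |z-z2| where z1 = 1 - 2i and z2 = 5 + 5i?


Equal distances means the locus is the perpendicular bisector of z1 and z2.
Midpoint = ((1+5)/2, (-2+5)/2) = (3.0000, 1.5000)

Perpendicular bisector through (3.0000, 1.5000)


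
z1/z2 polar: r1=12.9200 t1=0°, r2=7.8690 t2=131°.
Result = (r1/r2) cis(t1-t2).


r = 12.9200 / 7.8690 = 1.6419
theta = 0° - 131° = -131° = 229° (mod 360)

1.6419 cis(229°)


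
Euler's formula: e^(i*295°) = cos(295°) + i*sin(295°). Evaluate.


cos(295°) = 0.4226
sin(295°) = -0.9063

e^(i*295°) = 0.4226 - 0.9063i


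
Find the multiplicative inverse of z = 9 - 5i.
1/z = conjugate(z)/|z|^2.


|z|^2 = 81+25 = 106
1/z = (9 + 5i)/106

1/z = 0.0849 + 0.0472i


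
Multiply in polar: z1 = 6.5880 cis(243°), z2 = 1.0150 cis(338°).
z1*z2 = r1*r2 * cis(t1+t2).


r = 6.5880 * 1.0150 = 6.6868
theta = 243° + 338° = 581° = 221° (mod 360)

6.6868 cis(221°)


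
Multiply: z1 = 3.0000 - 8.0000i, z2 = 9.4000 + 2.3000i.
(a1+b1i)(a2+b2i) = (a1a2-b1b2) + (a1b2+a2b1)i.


Real = 3*9.4 - (-8)*2.3 = 28.2 - (-18.4) = 46.6
Imag = 3*2.3 + 9.4*(-8) = 6.9 - (75.2) = -68.3

46.6000 - 68.3000i


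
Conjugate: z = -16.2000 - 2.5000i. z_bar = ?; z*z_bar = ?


z_bar = -16.2000 + 2.5000i
z*z_bar = (-16.2)^2 + (-2.5)^2 = 262.44 + 6.25 = 268.69

z_bar = -16.2000 + 2.5000i, z*z_bar = 268.69


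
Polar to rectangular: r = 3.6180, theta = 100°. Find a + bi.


a = 3.6180*cos(100°) = 3.6180*(-0.17365) = -0.6283
b = 3.6180*sin(100°) = 3.6180*0.9848 = 3.5630

-0.6283 + 3.5630i


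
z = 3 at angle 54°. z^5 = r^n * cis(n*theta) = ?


r^5 = 3^5 = 243
n*theta = 5*54° = 270° = 270° (mod 360)
a = 243*cos(270°) = 0
b = 243*sin(270°) = -243.0000

243 cis(270°) = 0 - 243.0000i


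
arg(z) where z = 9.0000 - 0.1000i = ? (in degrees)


Re = 9, Im = -0.1
arg = atan2(-0.1, 9) = -0.6366 degrees

arg(z) = -0.6366 degrees


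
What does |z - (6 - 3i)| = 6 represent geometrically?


|z - z0| = r is a circle with center z0 and radius r.
Center = (6, -3), radius = 6

Circle with center (6, -3) and radius 6


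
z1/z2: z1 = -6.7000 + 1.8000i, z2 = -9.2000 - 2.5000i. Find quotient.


Conjugate of z2 = -9.2000 + 2.5000i
Numerator: (-6.7000 + 1.8000i)(-9.2000 + 2.5000i) = 57.1400 - 33.3100i
Denominator: (-9.2)^2 + (-2.5)^2 = 90.89
Result = (57.1400 - 33.3100i)/90.89

0.6287 - 0.3665i


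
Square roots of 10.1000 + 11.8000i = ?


|z| = sqrt(102.01+139.24) = 15.5322
sqrt((|z|+a)/2) = sqrt((15.5322+10.1)/2) = sqrt(12.8161) = 3.5800
sqrt((|z|-a)/2) = sqrt((15.5322-10.1)/2) = sqrt(2.7161) = 1.6481

±(3.5800 + 1.6481i) i.e. 3.5800 + 1.6481i and -3.5800 - 1.6481i


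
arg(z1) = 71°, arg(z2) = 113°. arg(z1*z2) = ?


arg(z1*z2) = 71° + 113° = 184°
Normalized to (-180°, 180°]: -176°

-176°


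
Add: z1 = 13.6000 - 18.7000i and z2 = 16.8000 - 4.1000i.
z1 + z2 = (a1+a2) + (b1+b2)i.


Real: 13.6 + 16.8 = 30.4
Imag: -18.7 - 4.1 = -22.8

30.4000 - 22.8000i


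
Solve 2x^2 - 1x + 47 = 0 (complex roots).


disc = (-1)^2 - 4*2*47 = 1 - 376 = -375
sqrt(|disc|) = sqrt(375) = 19.3649
Real part = 1/(2*2) = 0.2500
Imag part = 19.3649/(2*2) = 4.8412

0.2500 ± 4.8412i


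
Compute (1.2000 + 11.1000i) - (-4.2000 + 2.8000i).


Real: 1.2 + 4.2 = 5.4
Imag: 11.1 - 2.8 = 8.3

5.4000 + 8.3000i


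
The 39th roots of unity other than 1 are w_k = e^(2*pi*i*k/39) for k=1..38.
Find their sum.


With w = e^(2*pi*i/39), all 39 of the 39th roots of unity w^0 = 1, w, ..., w^(38) sum to 0: 1 + w + ... + w^(38) = (1 - w^39)/(1 - w) = 0 since w^39 = 1, w ≠ 1.
Removing the root 1: w + w^2 + ... + w^(38) = 0 - 1 = -1

Sum = -1


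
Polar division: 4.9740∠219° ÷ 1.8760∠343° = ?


r = 4.9740 / 1.8760 = 2.6514
theta = 219° - 343° = -124° = 236° (mod 360)

2.6514 cis(236°)


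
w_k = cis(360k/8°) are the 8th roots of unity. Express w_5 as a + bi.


Angle = 360*5/8 = 225°
a = cos(225°) = -0.7071
b = sin(225°) = -0.7071

-0.7071 - 0.7071i


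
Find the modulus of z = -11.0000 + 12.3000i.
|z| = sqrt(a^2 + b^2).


|z| = sqrt((-11)^2 + 12.3^2) = sqrt(121 + 151.29) = sqrt(272.29) = 16.5012

|z| = 16.5012


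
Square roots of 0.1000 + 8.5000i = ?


|z| = sqrt(0.01+72.25) = 8.5006
sqrt((|z|+a)/2) = sqrt((8.5006+0.1)/2) = sqrt(4.3003) = 2.0737
sqrt((|z|-a)/2) = sqrt((8.5006-0.1)/2) = sqrt(4.2003) = 2.0495

±(2.0737 + 2.0495i) i.e. 2.0737 + 2.0495i and -2.0737 - 2.0495i


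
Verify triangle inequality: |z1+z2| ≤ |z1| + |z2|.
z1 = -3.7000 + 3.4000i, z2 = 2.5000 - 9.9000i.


|z1| = sqrt((-3.7)^2 + 3.4^2) = sqrt(25.25) = 5.0249
|z2| = sqrt(2.5^2 + (-9.9)^2) = sqrt(104.26) = 10.2108
z1+z2 = -1.2000 - 6.5000i
|z1+z2| = sqrt(43.69) = 6.6098
|z1|+|z2| = 5.0249 + 10.2108 = 15.2357

|z1+z2| = 6.6098 ≤ |z1|+|z2| = 15.2357 (verified)


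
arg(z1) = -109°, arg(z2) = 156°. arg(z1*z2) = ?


arg(z1*z2) = -109° + 156° = 47°
Normalized to (-180°, 180°]: 47°

47°


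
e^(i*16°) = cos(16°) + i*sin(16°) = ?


cos(16°) = 0.9613
sin(16°) = 0.2756

e^(i*16°) = 0.9613 + 0.2756i


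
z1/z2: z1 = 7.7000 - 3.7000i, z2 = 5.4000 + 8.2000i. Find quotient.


Conjugate of z2 = 5.4000 - 8.2000i
Numerator: (7.7000 - 3.7000i)(5.4000 - 8.2000i) = 11.2400 - 83.1200i
Denominator: 5.4^2 + 8.2^2 = 96.4
Result = (11.2400 - 83.1200i)/96.4

0.1166 - 0.8622i


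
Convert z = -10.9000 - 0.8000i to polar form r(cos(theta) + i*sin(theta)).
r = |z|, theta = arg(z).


r = sqrt(118.81+0.64) = sqrt(119.45) = 10.9293
theta = atan2(-0.8, -10.9) = -175.8023 degrees

r = 10.9293, theta = -175.8023 degrees


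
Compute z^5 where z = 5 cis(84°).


r^5 = 5^5 = 3125
n*theta = 5*84° = 420° = 60° (mod 360)
a = 3125*cos(60°) = 1562.5000
b = 3125*sin(60°) = 2706.3294

3125 cis(60°) = 1562.5000 + 2706.3294i


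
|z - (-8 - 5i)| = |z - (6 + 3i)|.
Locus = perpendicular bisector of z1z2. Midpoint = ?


Equal distances means the locus is the perpendicular bisector of z1 and z2.
Midpoint = ((-8+6)/2, (-5+3)/2) = (-1.0000, -1.0000)

Perpendicular bisector through (-1.0000, -1.0000)


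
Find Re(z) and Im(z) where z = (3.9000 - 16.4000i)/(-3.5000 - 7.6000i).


Multiply by conjugate: (3.9000 - 16.4000i)(-3.5000 + 7.6000i) / ((-3.5)^2 + (-7.6)^2)
Numerator real = 3.9*(-3.5) - (16.4)*(-7.6) = 110.99
Numerator imag = -16.4*(-3.5) - 3.9*(-7.6) = 87.04
Denominator = 70.01
Re(z) = 110.99/70.01 = 1.5853
Im(z) = 87.04/70.01 = 1.2433

Re(z) = 1.5853, Im(z) = 1.2433


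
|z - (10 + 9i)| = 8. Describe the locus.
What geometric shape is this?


|z - z0| = r is a circle with center z0 and radius r.
Center = (10, 9), radius = 8

Circle with center (10, 9) and radius 8


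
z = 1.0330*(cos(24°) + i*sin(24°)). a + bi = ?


a = 1.0330*cos(24°) = 1.0330*0.91355 = 0.9437
b = 1.0330*sin(24°) = 1.0330*0.40674 = 0.4202

0.9437 + 0.4202i


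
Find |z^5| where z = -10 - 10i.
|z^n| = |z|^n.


|z| = sqrt(100+100) = sqrt(200) = 14.1421
|z^5| = |z|^5 = (sqrt(200))^5 = 200^2 * sqrt(200) = 40000*sqrt(200)

|z^5| = 40000*sqrt(200) ≈ 565685.4249


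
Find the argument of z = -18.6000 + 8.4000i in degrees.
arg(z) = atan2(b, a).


Re = -18.6, Im = 8.4
arg = atan2(8.4, -18.6) = 155.6955 degrees

arg(z) = 155.6955 degrees


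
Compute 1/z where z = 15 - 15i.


|z|^2 = 225+225 = 450
1/z = (15 + 15i)/450

1/z = 0.0333 + 0.0333i


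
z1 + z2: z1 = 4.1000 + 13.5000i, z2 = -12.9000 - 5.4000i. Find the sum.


Real: 4.1 - 12.9 = -8.8
Imag: 13.5 - 5.4 = 8.1

-8.8000 + 8.1000i


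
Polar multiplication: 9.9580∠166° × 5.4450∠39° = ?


r = 9.9580 * 5.4450 = 54.2213
theta = 166° + 39° = 205° = 205° (mod 360)

54.2213 cis(205°)


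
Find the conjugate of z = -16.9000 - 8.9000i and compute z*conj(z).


z_bar = -16.9000 + 8.9000i
z*z_bar = (-16.9)^2 + (-8.9)^2 = 285.61 + 79.21 = 364.82

z_bar = -16.9000 + 8.9000i, z*z_bar = 364.82


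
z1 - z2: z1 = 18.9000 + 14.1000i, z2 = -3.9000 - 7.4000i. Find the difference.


Real: 18.9 + 3.9 = 22.8
Imag: 14.1 + 7.4 = 21.5

22.8000 + 21.5000i


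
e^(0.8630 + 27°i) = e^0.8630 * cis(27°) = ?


e^0.8630 = 2.3703
cos(27°) = 0.891
sin(27°) = 0.454
Real = 2.3703*0.891 = 2.1119
Imag = 2.3703*0.454 = 1.0761

2.1119 + 1.0761i


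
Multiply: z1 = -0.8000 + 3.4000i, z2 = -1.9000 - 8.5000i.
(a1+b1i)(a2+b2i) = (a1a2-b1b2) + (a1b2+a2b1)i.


Real = -0.8*(-1.9) - 3.4*(-8.5) = 1.52 - (-28.9) = 30.42
Imag = -0.8*(-8.5) - (1.9)*3.4 = 6.8 - (6.46) = 0.34

30.4200 + 0.3400i


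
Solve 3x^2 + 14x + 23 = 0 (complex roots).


disc = 14^2 - 4*3*23 = 196 - 276 = -80
sqrt(|disc|) = sqrt(80) = 8.9443
Real part = -14/(2*3) = -2.3333
Imag part = 8.9443/(2*3) = 1.4907

-2.3333 ± 1.4907i


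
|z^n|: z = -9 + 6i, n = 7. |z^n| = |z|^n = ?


|z| = sqrt(81+36) = sqrt(117) = 10.8167
|z^7| = |z|^7 = (sqrt(117))^7 = 117^3 * sqrt(117) = 1601613*sqrt(117)

|z^7| = 1601613*sqrt(117) ≈ 17324093.3848


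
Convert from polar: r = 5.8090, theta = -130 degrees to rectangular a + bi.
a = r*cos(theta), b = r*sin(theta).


a = 5.8090*cos(-130°) = 5.8090*(-0.6428) = -3.7340
b = 5.8090*sin(-130°) = 5.8090*(-0.7660444) = -4.4500

-3.7340 - 4.4500i


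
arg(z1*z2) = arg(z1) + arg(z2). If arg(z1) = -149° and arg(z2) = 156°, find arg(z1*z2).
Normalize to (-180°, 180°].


arg(z1*z2) = -149° + 156° = 7°
Normalized to (-180°, 180°]: 7°

7°


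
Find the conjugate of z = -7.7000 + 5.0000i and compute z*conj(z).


z_bar = -7.7000 - 5.0000i
z*z_bar = (-7.7)^2 + 5^2 = 59.29 + 25 = 84.29

z_bar = -7.7000 - 5.0000i, z*z_bar = 84.29


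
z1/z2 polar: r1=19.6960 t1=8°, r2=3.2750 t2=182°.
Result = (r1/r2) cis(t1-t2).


r = 19.6960 / 3.2750 = 6.0140
theta = 8° - 182° = -174° = 186° (mod 360)

6.0140 cis(186°)


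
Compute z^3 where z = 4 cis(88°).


r^3 = 4^3 = 64
n*theta = 3*88° = 264° = 264° (mod 360)
a = 64*cos(264°) = -6.6898
b = 64*sin(264°) = -63.6494

64 cis(264°) = -6.6898 - 63.6494i


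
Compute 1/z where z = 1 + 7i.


|z|^2 = 1+49 = 50
1/z = (1 - 7i)/50

1/z = 0.0200 - 0.1400i


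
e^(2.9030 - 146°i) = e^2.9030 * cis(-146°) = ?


e^2.9030 = 18.2287
cos(-146°) = -0.82904
sin(-146°) = -0.559193
Real = 18.2287*(-0.82904) = -15.1123
Imag = 18.2287*(-0.559193) = -10.1934

-15.1123 - 10.1934i


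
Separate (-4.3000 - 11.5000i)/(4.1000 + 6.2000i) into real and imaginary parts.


Multiply by conjugate: (-4.3000 - 11.5000i)(4.1000 - 6.2000i) / (4.1^2 + 6.2^2)
Numerator real = -4.3*4.1 - (11.5)*6.2 = -88.93
Numerator imag = -11.5*4.1 - (-4.3)*6.2 = -20.49
Denominator = 55.25
Re(z) = -88.93/55.25 = -1.6096
Im(z) = -20.49/55.25 = -0.3709

Re(z) = -1.6096, Im(z) = -0.3709


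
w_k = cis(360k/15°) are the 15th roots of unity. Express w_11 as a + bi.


Angle = 360*11/15 = 264°
a = cos(264°) = -0.1045
b = sin(264°) = -0.9945

-0.1045 - 0.9945i


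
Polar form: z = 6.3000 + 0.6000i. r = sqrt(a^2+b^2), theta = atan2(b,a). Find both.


r = sqrt(39.69+0.36) = sqrt(40.05) = 6.3285
theta = atan2(0.6, 6.3) = 5.4403 degrees

r = 6.3285, theta = 5.4403 degrees


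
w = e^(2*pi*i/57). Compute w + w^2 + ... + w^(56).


With w = e^(2*pi*i/57), all 57 of the 57th roots of unity w^0 = 1, w, ..., w^(56) sum to 0: 1 + w + ... + w^(56) = (1 - w^57)/(1 - w) = 0 since w^57 = 1, w ≠ 1.
Removing the root 1: w + w^2 + ... + w^(56) = 0 - 1 = -1

Sum = -1


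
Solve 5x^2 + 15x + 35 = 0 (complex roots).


disc = 15^2 - 4*5*35 = 225 - 700 = -475
sqrt(|disc|) = sqrt(475) = 21.7945
Real part = -15/(2*5) = -1.5000
Imag part = 21.7945/(2*5) = 2.1794

-1.5000 ± 2.1794i


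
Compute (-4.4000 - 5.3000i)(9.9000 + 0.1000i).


Real = -4.4*9.9 - (-5.3)*0.1 = -43.56 - (-0.53) = -43.03
Imag = -4.4*0.1 + 9.9*(-5.3) = -0.44 - (52.47) = -52.91

-43.0300 - 52.9100i


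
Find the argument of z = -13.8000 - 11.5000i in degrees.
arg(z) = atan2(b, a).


Re = -13.8, Im = -11.5
arg = atan2(-11.5, -13.8) = -140.1944 degrees

arg(z) = -140.1944 degrees


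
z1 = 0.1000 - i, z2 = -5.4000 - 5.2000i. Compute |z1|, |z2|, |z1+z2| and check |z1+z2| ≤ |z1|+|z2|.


|z1| = sqrt(0.1^2 + (-1)^2) = sqrt(1.01) = 1.0050
|z2| = sqrt((-5.4)^2 + (-5.2)^2) = sqrt(56.2) = 7.4967
z1+z2 = -5.3000 - 6.2000i
|z1+z2| = sqrt(66.53) = 8.1566
|z1|+|z2| = 1.0050 + 7.4967 = 8.5017

|z1+z2| = 8.1566 ≤ |z1|+|z2| = 8.5017 (verified)


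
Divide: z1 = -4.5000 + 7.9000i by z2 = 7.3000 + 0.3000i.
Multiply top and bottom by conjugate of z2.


Conjugate of z2 = 7.3000 - 0.3000i
Numerator: (-4.5000 + 7.9000i)(7.3000 - 0.3000i) = -30.4800 + 59.0200i
Denominator: 7.3^2 + 0.3^2 = 53.38
Result = (-30.4800 + 59.0200i)/53.38

-0.5710 + 1.1057i


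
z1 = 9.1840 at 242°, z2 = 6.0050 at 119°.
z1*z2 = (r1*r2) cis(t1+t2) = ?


r = 9.1840 * 6.0050 = 55.1499
theta = 242° + 119° = 361° = 1° (mod 360)

55.1499 cis(1°)


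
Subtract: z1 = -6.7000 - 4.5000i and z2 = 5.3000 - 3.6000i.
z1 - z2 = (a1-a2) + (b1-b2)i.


Real: -6.7 - 5.3 = -12
Imag: -4.5 + 3.6 = -0.9

-12.0000 - 0.9000i


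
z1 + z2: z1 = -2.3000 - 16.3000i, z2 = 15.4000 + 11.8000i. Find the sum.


Real: -2.3 + 15.4 = 13.1
Imag: -16.3 + 11.8 = -4.5

13.1000 - 4.5000i


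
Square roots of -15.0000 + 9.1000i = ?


|z| = sqrt(225+82.81) = 17.5445
sqrt((|z|+a)/2) = sqrt((17.5445+(-15))/2) = sqrt(1.2723) = 1.1279
sqrt((|z|-a)/2) = sqrt((17.5445-(-15))/2) = sqrt(16.2723) = 4.0339

±(1.1279 + 4.0339i) i.e. 1.1279 + 4.0339i and -1.1279 - 4.0339i


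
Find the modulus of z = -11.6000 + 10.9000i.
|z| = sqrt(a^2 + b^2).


|z| = sqrt((-11.6)^2 + 10.9^2) = sqrt(134.56 + 118.81) = sqrt(253.37) = 15.9176

|z| = 15.9176


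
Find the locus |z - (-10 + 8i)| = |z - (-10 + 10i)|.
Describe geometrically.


Equal distances means the locus is the perpendicular bisector of z1 and z2.
Midpoint = ((-10+(-10))/2, (8+10)/2) = (-10.0000, 9.0000)

Perpendicular bisector through (-10.0000, 9.0000)


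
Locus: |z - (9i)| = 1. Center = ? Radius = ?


|z - z0| = r is a circle with center z0 and radius r.
Center = (0, 9), radius = 1

Circle with center (0, 9) and radius 1


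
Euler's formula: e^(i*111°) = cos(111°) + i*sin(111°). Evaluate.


cos(111°) = -0.3584
sin(111°) = 0.9336

e^(i*111°) = -0.3584 + 0.9336i


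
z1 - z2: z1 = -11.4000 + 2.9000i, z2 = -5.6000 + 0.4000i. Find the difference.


Real: -11.4 + 5.6 = -5.8
Imag: 2.9 - 0.4 = 2.5

-5.8000 + 2.5000i


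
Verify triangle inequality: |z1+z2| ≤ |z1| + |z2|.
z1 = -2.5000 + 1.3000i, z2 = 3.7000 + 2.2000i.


|z1| = sqrt((-2.5)^2 + 1.3^2) = sqrt(7.94) = 2.8178
|z2| = sqrt(3.7^2 + 2.2^2) = sqrt(18.53) = 4.3046
z1+z2 = 1.2000 + 3.5000i
|z1+z2| = sqrt(13.69) = 3.7000
|z1|+|z2| = 2.8178 + 4.3046 = 7.1224

|z1+z2| = 3.7000 ≤ |z1|+|z2| = 7.1224 (verified)


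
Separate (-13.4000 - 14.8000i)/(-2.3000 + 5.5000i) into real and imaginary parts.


Multiply by conjugate: (-13.4000 - 14.8000i)(-2.3000 - 5.5000i) / ((-2.3)^2 + 5.5^2)
Numerator real = -13.4*(-2.3) - (14.8)*5.5 = -50.58
Numerator imag = -14.8*(-2.3) - (-13.4)*5.5 = 107.74
Denominator = 35.54
Re(z) = -50.58/35.54 = -1.4232
Im(z) = 107.74/35.54 = 3.0315

Re(z) = -1.4232, Im(z) = 3.0315


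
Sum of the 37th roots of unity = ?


The sum of all 37th roots of unity is 0.
Geometric series: (1 - w^37)/(1 - w) = (1-1)/(1-w) = 0 since w^37 = 1, w ≠ 1.
Alternatively: coefficient of z^36 in z^37 - 1 is 0.

0


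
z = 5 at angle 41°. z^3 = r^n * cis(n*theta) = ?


r^3 = 5^3 = 125
n*theta = 3*41° = 123° = 123° (mod 360)
a = 125*cos(123°) = -68.0799
b = 125*sin(123°) = 104.8338

125 cis(123°) = -68.0799 + 104.8338i


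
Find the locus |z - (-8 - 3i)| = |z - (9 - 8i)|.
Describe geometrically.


Equal distances means the locus is the perpendicular bisector of z1 and z2.
Midpoint = ((-8+9)/2, (-3+(-8))/2) = (0.5000, -5.5000)

Perpendicular bisector through (0.5000, -5.5000)


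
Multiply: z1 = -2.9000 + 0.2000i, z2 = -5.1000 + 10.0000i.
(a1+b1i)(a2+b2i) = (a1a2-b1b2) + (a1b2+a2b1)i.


Real = -2.9*(-5.1) - 0.2*10 = 14.79 - 2 = 12.79
Imag = -2.9*10 - (5.1)*0.2 = -29 - (1.02) = -30.02

12.7900 - 30.0200i


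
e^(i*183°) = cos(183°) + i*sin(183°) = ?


cos(183°) = -0.9986
sin(183°) = -0.0523

e^(i*183°) = -0.9986 - 0.0523i


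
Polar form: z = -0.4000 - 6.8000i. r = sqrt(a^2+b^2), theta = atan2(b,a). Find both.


r = sqrt(0.16+46.24) = sqrt(46.4) = 6.8118
theta = atan2(-6.8, -0.4) = -93.3665 degrees

r = 6.8118, theta = -93.3665 degrees


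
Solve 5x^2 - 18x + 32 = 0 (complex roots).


disc = (-18)^2 - 4*5*32 = 324 - 640 = -316
sqrt(|disc|) = sqrt(316) = 17.7764
Real part = 18/(2*5) = 1.8000
Imag part = 17.7764/(2*5) = 1.7776

1.8000 ± 1.7776i


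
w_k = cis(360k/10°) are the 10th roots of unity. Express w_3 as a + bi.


Angle = 360*3/10 = 108°
a = cos(108°) = -0.3090
b = sin(108°) = 0.9511

-0.3090 + 0.9511i


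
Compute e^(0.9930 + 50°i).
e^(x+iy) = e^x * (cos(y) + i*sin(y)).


e^0.9930 = 2.6993
cos(50°) = 0.6428
sin(50°) = 0.76604
Real = 2.6993*0.6428 = 1.7351
Imag = 2.6993*0.76604 = 2.0678

1.7351 + 2.0678i


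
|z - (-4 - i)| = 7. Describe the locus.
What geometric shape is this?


|z - z0| = r is a circle with center z0 and radius r.
Center = (-4, -1), radius = 7

Circle with center (-4, -1) and radius 7


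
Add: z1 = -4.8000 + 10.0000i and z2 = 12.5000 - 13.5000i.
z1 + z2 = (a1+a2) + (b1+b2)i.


Real: -4.8 + 12.5 = 7.7
Imag: 10 - 13.5 = -3.5

7.7000 - 3.5000i


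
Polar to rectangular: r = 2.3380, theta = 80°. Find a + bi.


a = 2.3380*cos(80°) = 2.3380*0.17365 = 0.4060
b = 2.3380*sin(80°) = 2.3380*0.9848 = 2.3025

0.4060 + 2.3025i


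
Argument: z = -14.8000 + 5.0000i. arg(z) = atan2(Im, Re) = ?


Re = -14.8, Im = 5
arg = atan2(5, -14.8) = 161.3331 degrees

arg(z) = 161.3331 degrees


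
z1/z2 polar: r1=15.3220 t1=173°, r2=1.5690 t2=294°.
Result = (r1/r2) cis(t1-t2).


r = 15.3220 / 1.5690 = 9.7655
theta = 173° - 294° = -121° = 239° (mod 360)

9.7655 cis(239°)


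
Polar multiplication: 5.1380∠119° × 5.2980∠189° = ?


r = 5.1380 * 5.2980 = 27.2211
theta = 119° + 189° = 308° = 308° (mod 360)

27.2211 cis(308°)


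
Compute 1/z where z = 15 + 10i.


|z|^2 = 225+100 = 325
1/z = (15 - 10i)/325

1/z = 0.0462 - 0.0308i


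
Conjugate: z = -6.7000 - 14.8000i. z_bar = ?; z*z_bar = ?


z_bar = -6.7000 + 14.8000i
z*z_bar = (-6.7)^2 + (-14.8)^2 = 44.89 + 219.04 = 263.93

z_bar = -6.7000 + 14.8000i, z*z_bar = 263.93


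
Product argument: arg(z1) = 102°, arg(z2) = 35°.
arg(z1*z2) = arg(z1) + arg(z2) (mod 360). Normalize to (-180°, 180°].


arg(z1*z2) = 102° + 35° = 137°
Normalized to (-180°, 180°]: 137°

137°


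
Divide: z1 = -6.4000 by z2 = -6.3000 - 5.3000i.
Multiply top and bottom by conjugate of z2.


Conjugate of z2 = -6.3000 + 5.3000i
Numerator: (-6.4000)(-6.3000 + 5.3000i) = 40.3200 - 33.9200i
Denominator: (-6.3)^2 + (-5.3)^2 = 67.78
Result = (40.3200 - 33.9200i)/67.78

0.5949 - 0.5004i


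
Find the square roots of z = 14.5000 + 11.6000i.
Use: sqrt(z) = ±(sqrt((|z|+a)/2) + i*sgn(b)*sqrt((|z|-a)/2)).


|z| = sqrt(210.25+134.56) = 18.5691
sqrt((|z|+a)/2) = sqrt((18.5691+14.5)/2) = sqrt(16.5345) = 4.0663
sqrt((|z|-a)/2) = sqrt((18.5691-14.5)/2) = sqrt(2.0345) = 1.4264

±(4.0663 + 1.4264i) i.e. 4.0663 + 1.4264i and -4.0663 - 1.4264i


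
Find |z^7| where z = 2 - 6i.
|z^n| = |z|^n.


|z| = sqrt(4+36) = sqrt(40) = 6.3246
|z^7| = |z|^7 = (sqrt(40))^7 = 40^3 * sqrt(40) = 64000*sqrt(40)

|z^7| = 64000*sqrt(40) ≈ 404771.5405


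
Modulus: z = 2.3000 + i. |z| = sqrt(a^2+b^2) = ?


|z| = sqrt(2.3^2 + 1^2) = sqrt(5.29 + 1) = sqrt(6.29) = 2.5080

|z| = 2.5080


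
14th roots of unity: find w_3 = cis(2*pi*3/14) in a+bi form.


Angle = 360*3/14 = 77.1429°
a = cos(77.1429°) = 0.2225
b = sin(77.1429°) = 0.9749

0.2225 + 0.9749i


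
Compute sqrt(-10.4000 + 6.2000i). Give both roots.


|z| = sqrt(108.16+38.44) = 12.1078
sqrt((|z|+a)/2) = sqrt((12.1078+(-10.4))/2) = sqrt(0.8539) = 0.9241
sqrt((|z|-a)/2) = sqrt((12.1078-(-10.4))/2) = sqrt(11.2539) = 3.3547

±(0.9241 + 3.3547i) i.e. 0.9241 + 3.3547i and -0.9241 - 3.3547i


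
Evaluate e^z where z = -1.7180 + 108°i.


e^-1.7180 = 0.1794
cos(108°) = -0.309
sin(108°) = 0.9511
Real = 0.1794*(-0.309) = -0.0554
Imag = 0.1794*0.9511 = 0.1706

-0.0554 + 0.1706i


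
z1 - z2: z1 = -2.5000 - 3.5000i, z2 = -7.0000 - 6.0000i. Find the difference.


Real: -2.5 + 7 = 4.5
Imag: -3.5 + 6 = 2.5

4.5000 + 2.5000i


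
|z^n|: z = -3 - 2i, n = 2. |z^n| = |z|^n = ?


|z| = sqrt(9+4) = sqrt(13) = 3.6056
|z^2| = |z|^2 = (sqrt(13))^2 = 13

|z^2| = 13


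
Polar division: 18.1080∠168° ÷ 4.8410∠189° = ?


r = 18.1080 / 4.8410 = 3.7405
theta = 168° - 189° = -21° = 339° (mod 360)

3.7405 cis(339°)


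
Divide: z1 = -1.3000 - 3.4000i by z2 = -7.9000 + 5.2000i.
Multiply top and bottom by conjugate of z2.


Conjugate of z2 = -7.9000 - 5.2000i
Numerator: (-1.3000 - 3.4000i)(-7.9000 - 5.2000i) = -7.4100 + 33.6200i
Denominator: (-7.9)^2 + 5.2^2 = 89.45
Result = (-7.4100 + 33.6200i)/89.45

-0.0828 + 0.3759i


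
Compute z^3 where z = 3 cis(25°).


r^3 = 3^3 = 27
n*theta = 3*25° = 75° = 75° (mod 360)
a = 27*cos(75°) = 6.9881
b = 27*sin(75°) = 26.0800

27 cis(75°) = 6.9881 + 26.0800i


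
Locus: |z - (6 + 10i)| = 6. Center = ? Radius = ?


|z - z0| = r is a circle with center z0 and radius r.
Center = (6, 10), radius = 6

Circle with center (6, 10) and radius 6


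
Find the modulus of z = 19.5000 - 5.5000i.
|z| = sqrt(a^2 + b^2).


|z| = sqrt(19.5^2 + (-5.5)^2) = sqrt(380.25 + 30.25) = sqrt(410.5) = 20.2608

|z| = 20.2608


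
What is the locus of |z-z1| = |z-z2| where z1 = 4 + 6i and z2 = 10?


Equal distances means the locus is the perpendicular bisector of z1 and z2.
Midpoint = ((4+10)/2, (6+0)/2) = (7.0000, 3.0000)

Perpendicular bisector through (7.0000, 3.0000)


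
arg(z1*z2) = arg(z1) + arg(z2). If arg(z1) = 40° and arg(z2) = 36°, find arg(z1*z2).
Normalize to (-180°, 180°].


arg(z1*z2) = 40° + 36° = 76°
Normalized to (-180°, 180°]: 76°

76°


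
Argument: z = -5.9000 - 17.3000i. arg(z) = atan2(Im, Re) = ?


Re = -5.9, Im = -17.3
arg = atan2(-17.3, -5.9) = -108.8315 degrees

arg(z) = -108.8315 degrees


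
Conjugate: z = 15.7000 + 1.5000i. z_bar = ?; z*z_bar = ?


z_bar = 15.7000 - 1.5000i
z*z_bar = 15.7^2 + 1.5^2 = 246.49 + 2.25 = 248.74

z_bar = 15.7000 - 1.5000i, z*z_bar = 248.74


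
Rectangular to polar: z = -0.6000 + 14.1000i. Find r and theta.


r = sqrt(0.36+198.81) = sqrt(199.17) = 14.1128
theta = atan2(14.1, -0.6) = 92.4366 degrees

r = 14.1128, theta = 92.4366 degrees


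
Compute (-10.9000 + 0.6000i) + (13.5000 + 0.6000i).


Real: -10.9 + 13.5 = 2.6
Imag: 0.6 + 0.6 = 1.2

2.6000 + 1.2000i


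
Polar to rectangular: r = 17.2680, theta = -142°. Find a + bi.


a = 17.2680*cos(-142°) = 17.2680*(-0.78801) = -13.6074
b = 17.2680*sin(-142°) = 17.2680*(-0.61566) = -10.6312

-13.6074 - 10.6312i


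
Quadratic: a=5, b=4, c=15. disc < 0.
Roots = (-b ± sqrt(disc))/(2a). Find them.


disc = 4^2 - 4*5*15 = 16 - 300 = -284
sqrt(|disc|) = sqrt(284) = 16.8523
Real part = -4/(2*5) = -0.4000
Imag part = 16.8523/(2*5) = 1.6852

-0.4000 ± 1.6852i


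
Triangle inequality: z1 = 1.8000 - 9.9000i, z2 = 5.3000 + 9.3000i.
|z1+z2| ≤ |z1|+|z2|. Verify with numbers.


|z1| = sqrt(1.8^2 + (-9.9)^2) = sqrt(101.25) = 10.0623
|z2| = sqrt(5.3^2 + 9.3^2) = sqrt(114.58) = 10.7042
z1+z2 = 7.1000 - 0.6000i
|z1+z2| = sqrt(50.77) = 7.1253
|z1|+|z2| = 10.0623 + 10.7042 = 20.7665

|z1+z2| = 7.1253 ≤ |z1|+|z2| = 20.7665 (verified)


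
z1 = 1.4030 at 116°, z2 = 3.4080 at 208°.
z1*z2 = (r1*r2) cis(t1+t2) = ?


r = 1.4030 * 3.4080 = 4.7814
theta = 116° + 208° = 324° = 324° (mod 360)

4.7814 cis(324°)


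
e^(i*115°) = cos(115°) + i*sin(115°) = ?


cos(115°) = -0.4226
sin(115°) = 0.9063

e^(i*115°) = -0.4226 + 0.9063i


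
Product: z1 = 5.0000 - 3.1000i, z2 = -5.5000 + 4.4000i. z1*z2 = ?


Real = 5*(-5.5) - (-3.1)*4.4 = -27.5 - (-13.64) = -13.86
Imag = 5*4.4 - (5.5)*(-3.1) = 22 + 17.05 = 39.05

-13.8600 + 39.0500i


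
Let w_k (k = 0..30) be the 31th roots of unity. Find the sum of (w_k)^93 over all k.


The roots are w_k = w^k with w = e^(2*pi*i/31), and (w^k)^93 = (w^93)^k.
So S = 1 + u + u^2 + ... + u^(30) with u = w^93.
93 = 3*31 + 0, so 93 is a multiple of 31 and u = (w^31)^3 = 1.
Every one of the 31 terms equals 1: S = 31

S = 31


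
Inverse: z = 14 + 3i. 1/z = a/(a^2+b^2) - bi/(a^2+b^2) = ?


|z|^2 = 196+9 = 205
1/z = (14 - 3i)/205

1/z = 0.0683 - 0.0146i


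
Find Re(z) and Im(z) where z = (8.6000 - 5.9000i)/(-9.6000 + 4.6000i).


Multiply by conjugate: (8.6000 - 5.9000i)(-9.6000 - 4.6000i) / ((-9.6)^2 + 4.6^2)
Numerator real = 8.6*(-9.6) - (5.9)*4.6 = -109.7
Numerator imag = -5.9*(-9.6) - 8.6*4.6 = 17.08
Denominator = 113.32
Re(z) = -109.7/113.32 = -0.9681
Im(z) = 17.08/113.32 = 0.1507

Re(z) = -0.9681, Im(z) = 0.1507


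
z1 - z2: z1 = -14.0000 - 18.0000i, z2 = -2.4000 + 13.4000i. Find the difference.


Real: -14 + 2.4 = -11.6
Imag: -18 - 13.4 = -31.4

-11.6000 - 31.4000i


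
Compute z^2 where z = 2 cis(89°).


r^2 = 2^2 = 4
n*theta = 2*89° = 178° = 178° (mod 360)
a = 4*cos(178°) = -3.9976
b = 4*sin(178°) = 0.1396

4 cis(178°) = -3.9976 + 0.1396i


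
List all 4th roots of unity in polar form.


The 4th roots of unity are cis(360k/4°) for k=0..3
Angle step = 360/4 = 90°
Primitive root: cis(90°)
Primitive root = 0 + 1.0000i

4 roots at angles: 0°, 90°, 180°, 270°


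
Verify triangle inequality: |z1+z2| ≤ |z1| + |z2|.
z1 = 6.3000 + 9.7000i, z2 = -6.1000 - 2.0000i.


|z1| = sqrt(6.3^2 + 9.7^2) = sqrt(133.78) = 11.5663
|z2| = sqrt((-6.1)^2 + (-2)^2) = sqrt(41.21) = 6.4195
z1+z2 = 0.2000 + 7.7000i
|z1+z2| = sqrt(59.33) = 7.7026
|z1|+|z2| = 11.5663 + 6.4195 = 17.9858

|z1+z2| = 7.7026 ≤ |z1|+|z2| = 17.9858 (verified)


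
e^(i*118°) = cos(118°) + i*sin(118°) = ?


cos(118°) = -0.4695
sin(118°) = 0.8829

e^(i*118°) = -0.4695 + 0.8829i


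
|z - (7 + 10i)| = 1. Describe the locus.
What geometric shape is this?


|z - z0| = r is a circle with center z0 and radius r.
Center = (7, 10), radius = 1

Circle with center (7, 10) and radius 1


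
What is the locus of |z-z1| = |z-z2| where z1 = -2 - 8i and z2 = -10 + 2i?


Equal distances means the locus is the perpendicular bisector of z1 and z2.
Midpoint = ((-2+(-10))/2, (-8+2)/2) = (-6.0000, -3.0000)

Perpendicular bisector through (-6.0000, -3.0000)


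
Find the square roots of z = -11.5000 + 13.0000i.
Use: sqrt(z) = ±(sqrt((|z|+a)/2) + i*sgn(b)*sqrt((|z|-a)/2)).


|z| = sqrt(132.25+169) = 17.3566
sqrt((|z|+a)/2) = sqrt((17.3566+(-11.5))/2) = sqrt(2.9283) = 1.7112
sqrt((|z|-a)/2) = sqrt((17.3566-(-11.5))/2) = sqrt(14.4283) = 3.7985

±(1.7112 + 3.7985i) i.e. 1.7112 + 3.7985i and -1.7112 - 3.7985i


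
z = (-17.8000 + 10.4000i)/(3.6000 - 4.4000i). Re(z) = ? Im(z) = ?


Multiply by conjugate: (-17.8000 + 10.4000i)(3.6000 + 4.4000i) / (3.6^2 + (-4.4)^2)
Numerator real = -17.8*3.6 + 10.4*(-4.4) = -109.84
Numerator imag = 10.4*3.6 - (-17.8)*(-4.4) = -40.88
Denominator = 32.32
Re(z) = -109.84/32.32 = -3.3985
Im(z) = -40.88/32.32 = -1.2649

Re(z) = -3.3985, Im(z) = -1.2649


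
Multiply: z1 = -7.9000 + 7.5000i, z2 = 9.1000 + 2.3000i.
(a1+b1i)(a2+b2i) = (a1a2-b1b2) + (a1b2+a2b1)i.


Real = -7.9*9.1 - 7.5*2.3 = -71.89 - 17.25 = -89.14
Imag = -7.9*2.3 + 9.1*7.5 = -18.17 + 68.25 = 50.08

-89.1400 + 50.0800i


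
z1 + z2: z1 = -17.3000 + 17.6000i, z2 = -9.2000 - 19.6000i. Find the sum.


Real: -17.3 - 9.2 = -26.5
Imag: 17.6 - 19.6 = -2

-26.5000 - 2.0000i


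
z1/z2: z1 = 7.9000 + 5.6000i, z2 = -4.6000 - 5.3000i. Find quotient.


Conjugate of z2 = -4.6000 + 5.3000i
Numerator: (7.9000 + 5.6000i)(-4.6000 + 5.3000i) = -66.0200 + 16.1100i
Denominator: (-4.6)^2 + (-5.3)^2 = 49.25
Result = (-66.0200 + 16.1100i)/49.25

-1.3405 + 0.3271i


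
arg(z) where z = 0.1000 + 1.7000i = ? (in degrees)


Re = 0.1, Im = 1.7
arg = atan2(1.7, 0.1) = 86.6335 degrees

arg(z) = 86.6335 degrees


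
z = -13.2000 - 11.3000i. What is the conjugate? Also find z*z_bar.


z_bar = -13.2000 + 11.3000i
z*z_bar = (-13.2)^2 + (-11.3)^2 = 174.24 + 127.69 = 301.93

z_bar = -13.2000 + 11.3000i, z*z_bar = 301.93


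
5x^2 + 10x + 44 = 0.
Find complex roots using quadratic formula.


disc = 10^2 - 4*5*44 = 100 - 880 = -780
sqrt(|disc|) = sqrt(780) = 27.9285
Real part = -10/(2*5) = -1.0000
Imag part = 27.9285/(2*5) = 2.7928

-1.0000 ± 2.7928i


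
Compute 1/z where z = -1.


|z|^2 = 1+0 = 1
1/z = (-1 - 0i)/1

1/z = -1.0000 + 0i


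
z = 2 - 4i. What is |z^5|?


|z| = sqrt(4+16) = sqrt(20) = 4.4721
|z^5| = |z|^5 = (sqrt(20))^5 = 20^2 * sqrt(20) = 400*sqrt(20)

|z^5| = 400*sqrt(20) ≈ 1788.8544


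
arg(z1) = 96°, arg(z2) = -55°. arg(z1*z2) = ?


arg(z1*z2) = 96° - 55° = 41°
Normalized to (-180°, 180°]: 41°

41°


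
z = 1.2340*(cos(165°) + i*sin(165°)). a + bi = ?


a = 1.2340*cos(165°) = 1.2340*(-0.96593) = -1.1920
b = 1.2340*sin(165°) = 1.2340*0.2588 = 0.3194

-1.1920 + 0.3194i


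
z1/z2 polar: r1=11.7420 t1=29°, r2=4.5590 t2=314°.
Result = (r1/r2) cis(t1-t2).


r = 11.7420 / 4.5590 = 2.5756
theta = 29° - 314° = -285° = 75° (mod 360)

2.5756 cis(75°)


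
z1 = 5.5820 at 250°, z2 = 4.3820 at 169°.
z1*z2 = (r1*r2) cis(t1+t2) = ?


r = 5.5820 * 4.3820 = 24.4603
theta = 250° + 169° = 419° = 59° (mod 360)

24.4603 cis(59°)


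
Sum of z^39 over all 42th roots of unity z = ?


The roots are w_k = w^k with w = e^(2*pi*i/42), and (w^k)^39 = (w^39)^k.
So S = 1 + u + u^2 + ... + u^(41) with u = w^39.
39 = 0*42 + 39, so 39 is not a multiple of 42: u = w^39 ≠ 1 (w is a primitive 42th root), while u^42 = (w^42)^39 = 1.
Geometric series: S = (1 - u^42)/(1 - u) = (1 - 1)/(1 - u) = 0

S = 0


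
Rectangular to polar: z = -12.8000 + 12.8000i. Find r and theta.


r = sqrt(163.84+163.84) = sqrt(327.68) = 18.1019
theta = atan2(12.8, -12.8) = 135.0000 degrees

r = 18.1019, theta = 135.0000 degrees


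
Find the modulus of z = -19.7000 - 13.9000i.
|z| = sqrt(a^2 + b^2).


|z| = sqrt((-19.7)^2 + (-13.9)^2) = sqrt(388.09 + 193.21) = sqrt(581.3) = 24.1102

|z| = 24.1102


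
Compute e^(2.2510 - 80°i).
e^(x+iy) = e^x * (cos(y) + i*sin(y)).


e^2.2510 = 9.4972
cos(-80°) = 0.17365
sin(-80°) = -0.98481
Real = 9.4972*0.17365 = 1.6492
Imag = 9.4972*(-0.98481) = -9.3529

1.6492 - 9.3529i


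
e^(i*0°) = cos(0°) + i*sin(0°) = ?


cos(0°) = 1.0000
sin(0°) = 0

e^(i*0°) = 1.0000 + 0i


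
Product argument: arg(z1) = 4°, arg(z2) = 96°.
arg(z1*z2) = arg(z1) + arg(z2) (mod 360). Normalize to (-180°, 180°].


arg(z1*z2) = 4° + 96° = 100°
Normalized to (-180°, 180°]: 100°

100°


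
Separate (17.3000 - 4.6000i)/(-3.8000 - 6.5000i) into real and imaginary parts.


Multiply by conjugate: (17.3000 - 4.6000i)(-3.8000 + 6.5000i) / ((-3.8)^2 + (-6.5)^2)
Numerator real = 17.3*(-3.8) - (4.6)*(-6.5) = -35.84
Numerator imag = -4.6*(-3.8) - 17.3*(-6.5) = 129.93
Denominator = 56.69
Re(z) = -35.84/56.69 = -0.6322
Im(z) = 129.93/56.69 = 2.2919

Re(z) = -0.6322, Im(z) = 2.2919


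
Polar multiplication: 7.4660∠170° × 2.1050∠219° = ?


r = 7.4660 * 2.1050 = 15.7159
theta = 170° + 219° = 389° = 29° (mod 360)

15.7159 cis(29°)


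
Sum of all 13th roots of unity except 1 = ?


With w = e^(2*pi*i/13), all 13 of the 13th roots of unity w^0 = 1, w, ..., w^(12) sum to 0: 1 + w + ... + w^(12) = (1 - w^13)/(1 - w) = 0 since w^13 = 1, w ≠ 1.
Removing the root 1: w + w^2 + ... + w^(12) = 0 - 1 = -1

Sum = -1


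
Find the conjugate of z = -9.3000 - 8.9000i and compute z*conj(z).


z_bar = -9.3000 + 8.9000i
z*z_bar = (-9.3)^2 + (-8.9)^2 = 86.49 + 79.21 = 165.7

z_bar = -9.3000 + 8.9000i, z*z_bar = 165.7


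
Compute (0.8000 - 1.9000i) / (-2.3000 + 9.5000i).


Conjugate of z2 = -2.3000 - 9.5000i
Numerator: (0.8000 - 1.9000i)(-2.3000 - 9.5000i) = -19.8900 - 3.2300i
Denominator: (-2.3)^2 + 9.5^2 = 95.54
Result = (-19.8900 - 3.2300i)/95.54

-0.2082 - 0.0338i


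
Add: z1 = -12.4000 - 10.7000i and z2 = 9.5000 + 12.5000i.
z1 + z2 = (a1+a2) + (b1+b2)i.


Real: -12.4 + 9.5 = -2.9
Imag: -10.7 + 12.5 = 1.8

-2.9000 + 1.8000i


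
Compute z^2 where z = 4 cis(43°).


r^2 = 4^2 = 16
n*theta = 2*43° = 86° = 86° (mod 360)
a = 16*cos(86°) = 1.1161
b = 16*sin(86°) = 15.9610

16 cis(86°) = 1.1161 + 15.9610i


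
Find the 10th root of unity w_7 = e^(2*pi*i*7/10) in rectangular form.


Angle = 360*7/10 = 252°
a = cos(252°) = -0.3090
b = sin(252°) = -0.9511

-0.3090 - 0.9511i


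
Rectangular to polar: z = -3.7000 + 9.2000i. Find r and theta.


r = sqrt(13.69+84.64) = sqrt(98.33) = 9.9161
theta = atan2(9.2, -3.7) = 111.9087 degrees

r = 9.9161, theta = 111.9087 degrees


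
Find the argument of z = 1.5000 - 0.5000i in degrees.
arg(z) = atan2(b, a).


Re = 1.5, Im = -0.5
arg = atan2(-0.5, 1.5) = -18.4349 degrees

arg(z) = -18.4349 degrees


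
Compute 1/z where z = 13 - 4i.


|z|^2 = 169+16 = 185
1/z = (13 + 4i)/185

1/z = 0.0703 + 0.0216i


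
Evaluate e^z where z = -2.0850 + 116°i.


e^-2.0850 = 0.1243
cos(116°) = -0.4384
sin(116°) = 0.8988
Real = 0.1243*(-0.4384) = -0.0545
Imag = 0.1243*0.8988 = 0.1117

-0.0545 + 0.1117i


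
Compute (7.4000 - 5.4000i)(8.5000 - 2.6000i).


Real = 7.4*8.5 - (-5.4)*(-2.6) = 62.9 - 14.04 = 48.86
Imag = 7.4*(-2.6) + 8.5*(-5.4) = -19.24 - (45.9) = -65.14

48.8600 - 65.1400i


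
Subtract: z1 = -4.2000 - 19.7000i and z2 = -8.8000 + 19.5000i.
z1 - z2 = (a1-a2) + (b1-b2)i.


Real: -4.2 + 8.8 = 4.6
Imag: -19.7 - 19.5 = -39.2

4.6000 - 39.2000i


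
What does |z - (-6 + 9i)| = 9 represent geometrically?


|z - z0| = r is a circle with center z0 and radius r.
Center = (-6, 9), radius = 9

Circle with center (-6, 9) and radius 9


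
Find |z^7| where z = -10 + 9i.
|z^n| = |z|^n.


|z| = sqrt(100+81) = sqrt(181) = 13.4536
|z^7| = |z|^7 = (sqrt(181))^7 = 181^3 * sqrt(181) = 5929741*sqrt(181)

|z^7| = 5929741*sqrt(181) ≈ 79776506.1105


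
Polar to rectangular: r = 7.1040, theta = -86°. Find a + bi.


a = 7.1040*cos(-86°) = 7.1040*0.069756 = 0.4955
b = 7.1040*sin(-86°) = 7.1040*(-0.99756) = -7.0867

0.4955 - 7.0867i


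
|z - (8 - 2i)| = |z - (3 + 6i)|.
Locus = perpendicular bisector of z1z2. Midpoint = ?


Equal distances means the locus is the perpendicular bisector of z1 and z2.
Midpoint = ((8+3)/2, (-2+6)/2) = (5.5000, 2.0000)

Perpendicular bisector through (5.5000, 2.0000)


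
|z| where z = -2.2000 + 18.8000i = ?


|z| = sqrt((-2.2)^2 + 18.8^2) = sqrt(4.84 + 353.44) = sqrt(358.28) = 18.9283

|z| = 18.9283


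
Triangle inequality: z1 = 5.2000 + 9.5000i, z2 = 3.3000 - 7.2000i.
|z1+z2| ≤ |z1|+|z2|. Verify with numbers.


|z1| = sqrt(5.2^2 + 9.5^2) = sqrt(117.29) = 10.8301
|z2| = sqrt(3.3^2 + (-7.2)^2) = sqrt(62.73) = 7.9202
z1+z2 = 8.5000 + 2.3000i
|z1+z2| = sqrt(77.54) = 8.8057
|z1|+|z2| = 10.8301 + 7.9202 = 18.7503

|z1+z2| = 8.8057 ≤ |z1|+|z2| = 18.7503 (verified)


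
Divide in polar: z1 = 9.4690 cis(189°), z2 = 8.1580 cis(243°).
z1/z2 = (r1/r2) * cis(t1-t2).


r = 9.4690 / 8.1580 = 1.1607
theta = 189° - 243° = -54° = 306° (mod 360)

1.1607 cis(306°)


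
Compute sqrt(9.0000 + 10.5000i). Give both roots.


|z| = sqrt(81+110.25) = 13.8293
sqrt((|z|+a)/2) = sqrt((13.8293+9)/2) = sqrt(11.4147) = 3.3786
sqrt((|z|-a)/2) = sqrt((13.8293-9)/2) = sqrt(2.4147) = 1.5539

±(3.3786 + 1.5539i) i.e. 3.3786 + 1.5539i and -3.3786 - 1.5539i


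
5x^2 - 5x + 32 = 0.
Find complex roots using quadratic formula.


disc = (-5)^2 - 4*5*32 = 25 - 640 = -615
sqrt(|disc|) = sqrt(615) = 24.7992
Real part = 5/(2*5) = 0.5000
Imag part = 24.7992/(2*5) = 2.4799

0.5000 ± 2.4799i


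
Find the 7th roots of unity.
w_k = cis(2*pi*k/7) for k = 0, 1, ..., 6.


The 7th roots of unity are cis(360k/7°) for k=0..6
Angle step = 360/7 = 51.4286°
Primitive root: cis(51.4286°)
Primitive root = 0.6235 + 0.7818i

7 roots at angles: 0°, 51.4286°, 102.8571°, 154.2857°, 205.7143°, 257.1429°, 308.5714°


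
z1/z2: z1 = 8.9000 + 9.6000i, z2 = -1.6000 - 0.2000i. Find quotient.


Conjugate of z2 = -1.6000 + 0.2000i
Numerator: (8.9000 + 9.6000i)(-1.6000 + 0.2000i) = -16.1600 - 13.5800i
Denominator: (-1.6)^2 + (-0.2)^2 = 2.6
Result = (-16.1600 - 13.5800i)/2.6

-6.2154 - 5.2231i


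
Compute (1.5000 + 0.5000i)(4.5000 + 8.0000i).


Real = 1.5*4.5 - 0.5*8 = 6.75 - 4 = 2.75
Imag = 1.5*8 + 4.5*0.5 = 12 + 2.25 = 14.25

2.7500 + 14.2500i


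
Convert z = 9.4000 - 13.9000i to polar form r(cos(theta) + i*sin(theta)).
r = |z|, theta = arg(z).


r = sqrt(88.36+193.21) = sqrt(281.57) = 16.7800
theta = atan2(-13.9, 9.4) = -55.9311 degrees

r = 16.7800, theta = -55.9311 degrees


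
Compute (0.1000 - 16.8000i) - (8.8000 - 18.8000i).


Real: 0.1 - 8.8 = -8.7
Imag: -16.8 + 18.8 = 2

-8.7000 + 2.0000i


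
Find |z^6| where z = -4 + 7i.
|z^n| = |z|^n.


|z| = sqrt(16+49) = sqrt(65) = 8.0623
|z^6| = |z|^6 = (sqrt(65))^6 = 65^3 = 274625

|z^6| = 274625


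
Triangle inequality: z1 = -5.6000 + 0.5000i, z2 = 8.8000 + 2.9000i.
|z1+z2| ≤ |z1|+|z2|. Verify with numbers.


|z1| = sqrt((-5.6)^2 + 0.5^2) = sqrt(31.61) = 5.6223
|z2| = sqrt(8.8^2 + 2.9^2) = sqrt(85.85) = 9.2655
z1+z2 = 3.2000 + 3.4000i
|z1+z2| = sqrt(21.8) = 4.6690
|z1|+|z2| = 5.6223 + 9.2655 = 14.8878

|z1+z2| = 4.6690 ≤ |z1|+|z2| = 14.8878 (verified)


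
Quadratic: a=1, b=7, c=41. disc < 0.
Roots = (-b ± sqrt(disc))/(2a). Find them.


disc = 7^2 - 4*1*41 = 49 - 164 = -115
sqrt(|disc|) = sqrt(115) = 10.7238
Real part = -7/(2*1) = -3.5000
Imag part = 10.7238/(2*1) = 5.3619

-3.5000 ± 5.3619i


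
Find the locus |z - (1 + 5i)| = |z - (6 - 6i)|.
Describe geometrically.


Equal distances means the locus is the perpendicular bisector of z1 and z2.
Midpoint = ((1+6)/2, (5+(-6))/2) = (3.5000, -0.5000)

Perpendicular bisector through (3.5000, -0.5000)


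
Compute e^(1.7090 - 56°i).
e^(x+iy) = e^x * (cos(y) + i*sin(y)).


e^1.7090 = 5.5234
cos(-56°) = 0.5592
sin(-56°) = -0.82904
Real = 5.5234*0.5592 = 3.0887
Imag = 5.5234*(-0.82904) = -4.5791

3.0887 - 4.5791i


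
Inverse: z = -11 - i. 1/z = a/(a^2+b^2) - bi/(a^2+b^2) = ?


|z|^2 = 121+1 = 122
1/z = (-11 + 1i)/122

1/z = -0.0902 + 0.0082i


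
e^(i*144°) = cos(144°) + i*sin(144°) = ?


cos(144°) = -0.8090
sin(144°) = 0.5878

e^(i*144°) = -0.8090 + 0.5878i


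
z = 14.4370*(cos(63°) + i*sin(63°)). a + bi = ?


a = 14.4370*cos(63°) = 14.4370*0.45399 = 6.5543
b = 14.4370*sin(63°) = 14.4370*0.89101 = 12.8635

6.5543 + 12.8635i


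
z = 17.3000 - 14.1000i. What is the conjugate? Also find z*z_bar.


z_bar = 17.3000 + 14.1000i
z*z_bar = 17.3^2 + (-14.1)^2 = 299.29 + 198.81 = 498.1

z_bar = 17.3000 + 14.1000i, z*z_bar = 498.1


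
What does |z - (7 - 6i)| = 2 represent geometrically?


|z - z0| = r is a circle with center z0 and radius r.
Center = (7, -6), radius = 2

Circle with center (7, -6) and radius 2


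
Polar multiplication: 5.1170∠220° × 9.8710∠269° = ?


r = 5.1170 * 9.8710 = 50.5099
theta = 220° + 269° = 489° = 129° (mod 360)

50.5099 cis(129°)


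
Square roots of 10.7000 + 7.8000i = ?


|z| = sqrt(114.49+60.84) = 13.2412
sqrt((|z|+a)/2) = sqrt((13.2412+10.7)/2) = sqrt(11.9706) = 3.4599
sqrt((|z|-a)/2) = sqrt((13.2412-10.7)/2) = sqrt(1.2706) = 1.1272

±(3.4599 + 1.1272i) i.e. 3.4599 + 1.1272i and -3.4599 - 1.1272i
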